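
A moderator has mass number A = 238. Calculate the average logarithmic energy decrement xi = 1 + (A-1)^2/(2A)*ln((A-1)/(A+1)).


xi = 1 + (A-1)^2/(2A) * ln((A-1)/(A+1))
xi = 1 + (238-1)^2/(2*238) * ln((238-1)/(238 +1))
xi = 0.0083799

0.0083799


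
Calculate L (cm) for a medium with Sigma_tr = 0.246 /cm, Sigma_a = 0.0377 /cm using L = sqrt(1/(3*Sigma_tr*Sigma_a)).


D = 1 / (3 * Sigma_tr) = 1 / (3 * 0.246) = 1.355014 cm
L = sqrt(D / Sigma_a)
L = sqrt(1.355014 / 0.0377)
L = 5.9952 cm

5.9952


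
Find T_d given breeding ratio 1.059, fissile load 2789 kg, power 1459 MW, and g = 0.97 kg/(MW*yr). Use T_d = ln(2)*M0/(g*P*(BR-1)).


Breeding gain G = BR - 1 = 1.059 - 1 = 0.059
Fissile production rate = g * P * G = 0.97 * 1459 * 0.059 = 83.49857 kg/yr
T_d = ln(2) * M0 / (g * P * G)
T_d = ln(2) * 2789 / 83.49857 = 23.152 yr

23.152


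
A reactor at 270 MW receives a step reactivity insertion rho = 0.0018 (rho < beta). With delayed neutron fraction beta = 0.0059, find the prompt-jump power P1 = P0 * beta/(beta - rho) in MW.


P1/P0 = beta / (beta - rho)
P1/P0 = 0.0059 / (0.0059 - 0.0018) = 1.439024
P1 = 270 * 1.439024 = 388.54 MW

388.54


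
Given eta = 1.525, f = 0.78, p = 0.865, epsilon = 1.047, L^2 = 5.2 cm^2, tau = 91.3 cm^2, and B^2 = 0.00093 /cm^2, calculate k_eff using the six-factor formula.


k_inf = eta*f*p*eps = 1.525*0.78*0.865*1.047 = 1.077277
P_TNL = 1/(1 + L^2*B^2) = 1/(1 + 5.2*0.00093) = 0.9951873
P_FNL = exp(-B^2*tau) = exp(-0.00093*91.3) = 0.9185959
k_eff = k_inf * P_TNL * P_FNL = 1.077277 * 0.9951873 * 0.9185959
k_eff = 0.98482

0.98482


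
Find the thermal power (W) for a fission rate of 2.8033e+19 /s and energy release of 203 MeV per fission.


P = fission_rate * E_MeV * 1.602e-13
P = 2.8033e+19 * 203 * 1.602e-13
P = 9.1165e+08 W

9.1165e+08


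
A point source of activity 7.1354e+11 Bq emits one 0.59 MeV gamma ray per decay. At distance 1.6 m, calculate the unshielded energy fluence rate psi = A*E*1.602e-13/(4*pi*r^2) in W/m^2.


psi = A * E * 1.602e-13 / (4*pi*r^2)
psi = 7.1354e+11 * 0.59 * 1.602e-13 / (4*pi*1.6^2)
psi = 0.0020964 W/m^2

0.0020964


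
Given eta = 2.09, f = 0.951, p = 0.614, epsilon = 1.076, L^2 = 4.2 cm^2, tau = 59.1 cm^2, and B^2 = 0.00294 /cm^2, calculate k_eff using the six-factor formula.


k_inf = eta*f*p*eps = 2.09*0.951*0.614*1.076 = 1.313129
P_TNL = 1/(1 + L^2*B^2) = 1/(1 + 4.2*0.00294) = 0.9878026
P_FNL = exp(-B^2*tau) = exp(-0.00294*59.1) = 0.8405036
k_eff = k_inf * P_TNL * P_FNL = 1.313129 * 0.9878026 * 0.8405036
k_eff = 1.0902

1.0902


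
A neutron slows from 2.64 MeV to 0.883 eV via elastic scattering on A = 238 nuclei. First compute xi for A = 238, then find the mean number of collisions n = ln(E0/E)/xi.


xi = 1 + (A-1)^2/(2A)*ln((A-1)/(A+1)) = 0.008379872 (for A = 238)
n = ln(E0/E) / xi
n = ln(2.64e6 / 0.883) / 0.008379872
n = ln(2.989807e+06) / 0.008379872 = 1779.3

1779.3


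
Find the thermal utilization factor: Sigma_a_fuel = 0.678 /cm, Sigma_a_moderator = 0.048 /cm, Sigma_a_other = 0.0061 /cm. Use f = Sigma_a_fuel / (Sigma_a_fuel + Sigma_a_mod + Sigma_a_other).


f = Sigma_a_fuel / (Sigma_a_fuel + Sigma_a_mod + Sigma_a_other)
f = 0.678 / (0.678 + 0.048 + 0.0061)
f = 0.92610

0.92610


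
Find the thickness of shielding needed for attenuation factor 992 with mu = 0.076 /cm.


x = ln(factor) / mu
x = ln(992) / 0.076
x = 90.786 cm

90.786


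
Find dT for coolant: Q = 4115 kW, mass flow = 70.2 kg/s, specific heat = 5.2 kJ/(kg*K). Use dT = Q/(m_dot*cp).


dT = Q / (m_dot * cp)
dT = 4115 / (70.2 * 5.2)
dT = 11.273 C

11.273


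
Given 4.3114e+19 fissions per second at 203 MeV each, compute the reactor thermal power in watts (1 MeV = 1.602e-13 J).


P = fission_rate * E_MeV * 1.602e-13
P = 4.3114e+19 * 203 * 1.602e-13
P = 1.4021e+09 W

1.4021e+09


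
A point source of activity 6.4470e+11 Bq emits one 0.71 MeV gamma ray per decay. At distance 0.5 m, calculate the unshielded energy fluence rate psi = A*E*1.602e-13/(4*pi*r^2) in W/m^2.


psi = A * E * 1.602e-13 / (4*pi*r^2)
psi = 6.4470e+11 * 0.71 * 1.602e-13 / (4*pi*0.5^2)
psi = 0.023341 W/m^2

0.023341


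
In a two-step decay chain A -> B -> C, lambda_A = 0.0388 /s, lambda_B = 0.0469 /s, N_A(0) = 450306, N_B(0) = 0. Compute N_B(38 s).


N_B(t) = lambda_A * N_A0 / (lambda_B - lambda_A) * [exp(-lambda_A*t) - exp(-lambda_B*t)]
exp(-0.0388*38) = 0.2289160; exp(-0.0469*38) = 0.1682676
N_B = 0.0388 * 450306 / (0.0469 - 0.0388) * (0.2289160 - 0.1682676)
N_B = 130820

130820


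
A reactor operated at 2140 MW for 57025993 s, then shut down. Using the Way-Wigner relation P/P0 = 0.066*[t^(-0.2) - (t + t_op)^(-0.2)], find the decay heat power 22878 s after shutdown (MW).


P/P0 = 0.066 * [t^(-0.2) - (t + t_op)^(-0.2)]
P/P0 = 0.066 * [22878^(-0.2) - (22878 + 57025993)^(-0.2)]
P/P0 = 0.066 * [0.1343125 - 0.02810286] = 0.007009836
P = 2140 * 0.007009836 = 15.001 MW

15.001


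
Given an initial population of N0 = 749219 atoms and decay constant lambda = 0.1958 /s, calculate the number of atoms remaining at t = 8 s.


N = N0 * exp(-lambda * t)
N = 749219 * exp(-0.1958 * 8)
N = 156434

156434


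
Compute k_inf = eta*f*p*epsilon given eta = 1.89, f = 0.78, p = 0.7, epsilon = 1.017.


k_inf = eta * f * p * epsilon
k_inf = 1.89 * 0.78 * 0.7 * 1.017
k_inf = 1.0495

1.0495


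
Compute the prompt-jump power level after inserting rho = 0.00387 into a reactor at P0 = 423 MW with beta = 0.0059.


P1/P0 = beta / (beta - rho)
P1/P0 = 0.0059 / (0.0059 - 0.00387) = 2.906404
P1 = 423 * 2.906404 = 1229.4 MW

1229.4


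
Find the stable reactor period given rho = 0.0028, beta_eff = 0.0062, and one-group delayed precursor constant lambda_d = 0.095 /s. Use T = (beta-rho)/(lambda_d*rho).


T = (beta - rho) / (lambda_d * rho)
T = (0.0062 - 0.0028) / (0.095 * 0.0028)
T = 12.782 s

12.782


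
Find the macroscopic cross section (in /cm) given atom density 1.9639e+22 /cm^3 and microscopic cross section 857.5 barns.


Sigma = N * sigma_barns * 1e-24
Sigma = 1.9639e+22 * 857.5 * 1e-24
Sigma = 16.840 /cm

16.840


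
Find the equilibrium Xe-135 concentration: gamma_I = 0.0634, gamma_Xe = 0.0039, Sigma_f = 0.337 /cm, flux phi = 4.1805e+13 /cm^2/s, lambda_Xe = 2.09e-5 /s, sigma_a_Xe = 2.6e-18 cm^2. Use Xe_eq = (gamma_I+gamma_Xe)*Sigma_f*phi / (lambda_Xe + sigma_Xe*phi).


Xe_eq = (gamma_I + gamma_Xe) * Sigma_f * phi / (lambda_Xe + sigma_Xe * phi)
Numerator = (0.0634 + 0.0039) * 0.337 * 4.1805e+13 = 9.481416e+11
Denominator = 2.09e-5 + 2.6e-18 * 4.1805e+13 = 1.295930e-04
Xe_eq = 9.481416e+11 / 1.295930e-04 = 7.3163e+15 /cm^3

7.3163e+15


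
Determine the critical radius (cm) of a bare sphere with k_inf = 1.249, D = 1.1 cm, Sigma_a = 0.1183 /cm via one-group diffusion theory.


L^2 = D / Sigma_a = 1.1 / 0.1183 = 9.298394 cm^2
B_m^2 = (k_inf - 1) / L^2 = (1.249 - 1) / 9.298394 = 0.02677882 /cm^2
For a bare sphere: B_g = pi/R, so R_c = pi / sqrt(B_m^2)
R_c = pi / sqrt(0.02677882) = 19.198 cm

19.198


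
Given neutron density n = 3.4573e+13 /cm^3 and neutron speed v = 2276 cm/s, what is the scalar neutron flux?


phi = n * v
phi = 3.4573e+13 * 2276
phi = 7.8688e+16 /cm^2/s

7.8688e+16


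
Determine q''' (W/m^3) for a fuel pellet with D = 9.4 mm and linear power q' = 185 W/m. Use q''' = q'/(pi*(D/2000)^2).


r = D / 2 / 1000 = 9.4 / 2 / 1000 = 0.0047 m
q''' = q' / (pi * r^2)
q''' = 185 / (pi * 0.0047^2)
q''' = 2.6658e+06 W/m^3

2.6658e+06


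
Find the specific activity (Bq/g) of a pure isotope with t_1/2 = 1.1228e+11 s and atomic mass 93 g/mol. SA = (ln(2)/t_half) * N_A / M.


lambda = ln(2) / t_half = ln(2) / 1.1228e+11 = 6.173381e-12 /s
SA = lambda * N_A / M
SA = 6.173381e-12 * 6.022e23 / 93
SA = 3.9974e+10 Bq/g

3.9974e+10


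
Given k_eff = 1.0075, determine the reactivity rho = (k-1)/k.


rho = (k_eff - 1) / k_eff
rho = (1.0075 - 1) / 1.0075
rho = 0.0074442

0.0074442


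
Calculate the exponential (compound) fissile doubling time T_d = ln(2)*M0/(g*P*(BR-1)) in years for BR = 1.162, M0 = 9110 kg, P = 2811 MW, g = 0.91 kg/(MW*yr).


Breeding gain G = BR - 1 = 1.162 - 1 = 0.162
Fissile production rate = g * P * G = 0.91 * 2811 * 0.162 = 414.39762 kg/yr
T_d = ln(2) * M0 / (g * P * G)
T_d = ln(2) * 9110 / 414.39762 = 15.238 yr

15.238


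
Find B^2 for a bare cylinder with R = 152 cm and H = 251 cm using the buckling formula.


B^2 = (2.405/R)^2 + (pi/H)^2
B^2 = (2.405/152)^2 + (pi/251)^2
B^2 = 4.0701e-04 /cm^2

4.0701e-04


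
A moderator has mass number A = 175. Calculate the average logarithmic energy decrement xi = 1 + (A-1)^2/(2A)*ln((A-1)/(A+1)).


xi = 1 + (A-1)^2/(2A) * ln((A-1)/(A+1))
xi = 1 + (175-1)^2/(2*175) * ln((175-1)/(175 +1))
xi = 0.011385

0.011385


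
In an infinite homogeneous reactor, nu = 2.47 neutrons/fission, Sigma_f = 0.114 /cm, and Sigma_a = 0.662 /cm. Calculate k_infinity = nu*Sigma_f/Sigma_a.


k_inf = nu * Sigma_f / Sigma_a
k_inf = 2.47 * 0.114 / 0.662
k_inf = 0.42535

0.42535


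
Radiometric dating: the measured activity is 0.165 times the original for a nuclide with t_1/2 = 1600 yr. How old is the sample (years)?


lambda = ln(2) / t_half = ln(2) / 1600 = 4.332170e-04 /yr
t = -ln(A/A0) / lambda
t = -ln(0.165) / 4.332170e-04
t = 4159.1 yr

4159.1


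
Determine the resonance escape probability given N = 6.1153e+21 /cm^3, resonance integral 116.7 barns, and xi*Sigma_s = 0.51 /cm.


p = exp(-N * I * 1e-24 / (xi*Sigma_s))
p = exp(-6.1153e+21 * 116.7 * 1e-24 / 0.51)
p = 0.24676

0.24676


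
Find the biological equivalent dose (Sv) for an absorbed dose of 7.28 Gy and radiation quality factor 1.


H = D * Q
H = 7.28 * 1
H = 7.2800 Sv

7.2800


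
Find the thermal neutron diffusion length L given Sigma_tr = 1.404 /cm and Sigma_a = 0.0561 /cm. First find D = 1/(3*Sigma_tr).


D = 1 / (3 * Sigma_tr) = 1 / (3 * 1.404) = 0.2374169 cm
L = sqrt(D / Sigma_a)
L = sqrt(0.2374169 / 0.0561)
L = 2.0572 cm

2.0572


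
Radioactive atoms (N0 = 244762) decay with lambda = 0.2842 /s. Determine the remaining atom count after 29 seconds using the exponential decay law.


N = N0 * exp(-lambda * t)
N = 244762 * exp(-0.2842 * 29)
N = 64.473

64.473


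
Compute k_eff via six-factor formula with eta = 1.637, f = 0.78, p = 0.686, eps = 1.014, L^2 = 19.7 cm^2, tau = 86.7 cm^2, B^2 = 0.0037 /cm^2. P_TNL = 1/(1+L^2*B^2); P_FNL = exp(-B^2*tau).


k_inf = eta*f*p*eps = 1.637*0.78*0.686*1.014 = 0.8881889
P_TNL = 1/(1 + L^2*B^2) = 1/(1 + 19.7*0.0037) = 0.9320620
P_FNL = exp(-B^2*tau) = exp(-0.0037*86.7) = 0.7255756
k_eff = k_inf * P_TNL * P_FNL = 0.8881889 * 0.9320620 * 0.7255756
k_eff = 0.60067

0.60067


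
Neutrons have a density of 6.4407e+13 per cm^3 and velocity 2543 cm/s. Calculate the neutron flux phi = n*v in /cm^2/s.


phi = n * v
phi = 6.4407e+13 * 2543
phi = 1.6379e+17 /cm^2/s

1.6379e+17


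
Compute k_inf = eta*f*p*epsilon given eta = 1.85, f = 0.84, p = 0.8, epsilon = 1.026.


k_inf = eta * f * p * epsilon
k_inf = 1.85 * 0.84 * 0.8 * 1.026
k_inf = 1.2755

1.2755


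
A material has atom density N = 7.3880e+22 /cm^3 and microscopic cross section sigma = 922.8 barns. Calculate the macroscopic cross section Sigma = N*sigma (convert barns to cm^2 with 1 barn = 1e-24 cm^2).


Sigma = N * sigma_barns * 1e-24
Sigma = 7.3880e+22 * 922.8 * 1e-24
Sigma = 68.176 /cm

68.176


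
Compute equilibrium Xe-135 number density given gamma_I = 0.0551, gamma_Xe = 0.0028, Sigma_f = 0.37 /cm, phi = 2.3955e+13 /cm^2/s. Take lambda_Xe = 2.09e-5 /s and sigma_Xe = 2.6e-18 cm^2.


Xe_eq = (gamma_I + gamma_Xe) * Sigma_f * phi / (lambda_Xe + sigma_Xe * phi)
Numerator = (0.0551 + 0.0028) * 0.37 * 2.3955e+13 = 5.131880e+11
Denominator = 2.09e-5 + 2.6e-18 * 2.3955e+13 = 8.318300e-05
Xe_eq = 5.131880e+11 / 8.318300e-05 = 6.1694e+15 /cm^3

6.1694e+15


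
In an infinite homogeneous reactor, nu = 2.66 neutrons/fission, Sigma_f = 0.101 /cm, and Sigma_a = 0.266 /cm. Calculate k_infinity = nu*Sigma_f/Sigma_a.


k_inf = nu * Sigma_f / Sigma_a
k_inf = 2.66 * 0.101 / 0.266
k_inf = 1.0100

1.0100


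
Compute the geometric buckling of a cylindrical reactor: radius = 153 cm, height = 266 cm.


B^2 = (2.405/R)^2 + (pi/H)^2
B^2 = (2.405/153)^2 + (pi/266)^2
B^2 = 3.8657e-04 /cm^2

3.8657e-04


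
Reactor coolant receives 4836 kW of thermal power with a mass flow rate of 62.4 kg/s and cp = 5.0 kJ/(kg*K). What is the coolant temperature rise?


dT = Q / (m_dot * cp)
dT = 4836 / (62.4 * 5.0)
dT = 15.500 C

15.500


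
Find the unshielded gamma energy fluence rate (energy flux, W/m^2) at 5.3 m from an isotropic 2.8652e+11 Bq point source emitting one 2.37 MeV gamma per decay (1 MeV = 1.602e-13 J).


psi = A * E * 1.602e-13 / (4*pi*r^2)
psi = 2.8652e+11 * 2.37 * 1.602e-13 / (4*pi*5.3^2)
psi = 3.0818e-04 W/m^2

3.0818e-04


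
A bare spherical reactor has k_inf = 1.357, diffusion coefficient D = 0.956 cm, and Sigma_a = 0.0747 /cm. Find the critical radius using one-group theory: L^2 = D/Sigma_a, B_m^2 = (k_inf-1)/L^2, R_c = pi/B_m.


L^2 = D / Sigma_a = 0.956 / 0.0747 = 12.79786 cm^2
B_m^2 = (k_inf - 1) / L^2 = (1.357 - 1) / 12.79786 = 0.02789529 /cm^2
For a bare sphere: B_g = pi/R, so R_c = pi / sqrt(B_m^2)
R_c = pi / sqrt(0.02789529) = 18.810 cm

18.810


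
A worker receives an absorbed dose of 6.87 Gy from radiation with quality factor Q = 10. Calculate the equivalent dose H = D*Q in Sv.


H = D * Q
H = 6.87 * 10
H = 68.700 Sv

68.700


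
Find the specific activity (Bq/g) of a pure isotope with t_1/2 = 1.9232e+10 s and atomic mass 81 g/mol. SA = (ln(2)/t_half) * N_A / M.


lambda = ln(2) / t_half = ln(2) / 1.9232e+10 = 3.604135e-11 /s
SA = lambda * N_A / M
SA = 3.604135e-11 * 6.022e23 / 81
SA = 2.6795e+11 Bq/g

2.6795e+11


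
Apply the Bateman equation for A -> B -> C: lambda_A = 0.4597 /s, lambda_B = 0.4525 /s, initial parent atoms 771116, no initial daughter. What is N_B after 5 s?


N_B(t) = lambda_A * N_A0 / (lambda_B - lambda_A) * [exp(-lambda_A*t) - exp(-lambda_B*t)]
exp(-0.4597*5) = 0.1004093; exp(-0.4525*5) = 0.1040899
N_B = 0.4597 * 771116 / (0.4525 - 0.4597) * (0.1004093 - 0.1040899)
N_B = 181209

181209


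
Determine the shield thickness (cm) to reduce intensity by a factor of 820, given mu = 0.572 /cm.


x = ln(factor) / mu
x = ln(820) / 0.572
x = 11.730 cm

11.730


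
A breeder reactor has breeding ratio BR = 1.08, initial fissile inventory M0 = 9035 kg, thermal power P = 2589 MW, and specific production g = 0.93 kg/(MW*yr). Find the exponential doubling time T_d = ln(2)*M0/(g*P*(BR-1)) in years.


Breeding gain G = BR - 1 = 1.08 - 1 = 0.08
Fissile production rate = g * P * G = 0.93 * 2589 * 0.08 = 192.6216 kg/yr
T_d = ln(2) * M0 / (g * P * G)
T_d = ln(2) * 9035 / 192.6216 = 32.512 yr

32.512


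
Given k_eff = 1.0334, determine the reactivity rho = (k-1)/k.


rho = (k_eff - 1) / k_eff
rho = (1.0334 - 1) / 1.0334
rho = 0.032320

0.032320


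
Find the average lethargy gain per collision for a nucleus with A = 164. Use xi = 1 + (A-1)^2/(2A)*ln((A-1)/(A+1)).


xi = 1 + (A-1)^2/(2A) * ln((A-1)/(A+1))
xi = 1 + (164-1)^2/(2*164) * ln((164-1)/(164 +1))
xi = 0.012146

0.012146


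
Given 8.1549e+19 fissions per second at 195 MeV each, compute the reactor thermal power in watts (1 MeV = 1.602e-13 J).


P = fission_rate * E_MeV * 1.602e-13
P = 8.1549e+19 * 195 * 1.602e-13
P = 2.5475e+09 W

2.5475e+09


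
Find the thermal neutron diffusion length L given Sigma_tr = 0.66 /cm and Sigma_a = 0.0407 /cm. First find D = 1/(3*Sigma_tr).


D = 1 / (3 * Sigma_tr) = 1 / (3 * 0.66) = 0.5050505 cm
L = sqrt(D / Sigma_a)
L = sqrt(0.5050505 / 0.0407)
L = 3.5227 cm

3.5227


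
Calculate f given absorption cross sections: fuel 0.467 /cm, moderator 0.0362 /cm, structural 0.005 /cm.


f = Sigma_a_fuel / (Sigma_a_fuel + Sigma_a_mod + Sigma_a_other)
f = 0.467 / (0.467 + 0.0362 + 0.005)
f = 0.91893

0.91893


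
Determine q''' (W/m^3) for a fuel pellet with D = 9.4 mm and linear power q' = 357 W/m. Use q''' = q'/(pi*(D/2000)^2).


r = D / 2 / 1000 = 9.4 / 2 / 1000 = 0.0047 m
q''' = q' / (pi * r^2)
q''' = 357 / (pi * 0.0047^2)
q''' = 5.1443e+06 W/m^3

5.1443e+06


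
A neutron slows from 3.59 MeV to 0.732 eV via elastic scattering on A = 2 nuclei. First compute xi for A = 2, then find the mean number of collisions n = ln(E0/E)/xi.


xi = 1 + (A-1)^2/(2A)*ln((A-1)/(A+1)) = 0.7253469 (for A = 2)
n = ln(E0/E) / xi
n = ln(3.59e6 / 0.732) / 0.7253469
n = ln(4.904372e+06) / 0.7253469 = 21.239

21.239


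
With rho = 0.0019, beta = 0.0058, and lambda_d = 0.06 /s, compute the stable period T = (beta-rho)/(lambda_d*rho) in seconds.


T = (beta - rho) / (lambda_d * rho)
T = (0.0058 - 0.0019) / (0.06 * 0.0019)
T = 34.211 s

34.211


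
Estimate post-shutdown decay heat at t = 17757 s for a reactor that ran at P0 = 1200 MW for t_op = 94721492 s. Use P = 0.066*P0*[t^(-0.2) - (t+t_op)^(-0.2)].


P/P0 = 0.066 * [t^(-0.2) - (t + t_op)^(-0.2)]
P/P0 = 0.066 * [17757^(-0.2) - (17757 + 94721492)^(-0.2)]
P/P0 = 0.066 * [0.1412948 - 0.02539183] = 0.007649596
P = 1200 * 0.007649596 = 9.1795 MW

9.1795


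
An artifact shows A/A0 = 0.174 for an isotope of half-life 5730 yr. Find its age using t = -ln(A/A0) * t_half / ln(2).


lambda = ln(2) / t_half = ln(2) / 5730 = 1.209681e-04 /yr
t = -ln(A/A0) / lambda
t = -ln(0.174) / 1.209681e-04
t = 14456 yr

14456


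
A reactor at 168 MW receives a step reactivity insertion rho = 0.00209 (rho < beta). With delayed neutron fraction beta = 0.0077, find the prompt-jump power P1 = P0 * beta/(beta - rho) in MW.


P1/P0 = beta / (beta - rho)
P1/P0 = 0.0077 / (0.0077 - 0.00209) = 1.372549
P1 = 168 * 1.372549 = 230.59 MW

230.59


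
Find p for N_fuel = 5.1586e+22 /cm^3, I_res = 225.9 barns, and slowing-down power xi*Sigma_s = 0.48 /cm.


p = exp(-N * I * 1e-24 / (xi*Sigma_s))
p = exp(-5.1586e+22 * 225.9 * 1e-24 / 0.48)
p = 2.8599e-11

2.8599e-11


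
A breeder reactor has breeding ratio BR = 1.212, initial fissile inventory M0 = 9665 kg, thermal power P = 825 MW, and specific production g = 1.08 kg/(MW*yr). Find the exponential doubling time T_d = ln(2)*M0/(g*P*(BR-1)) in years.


Breeding gain G = BR - 1 = 1.212 - 1 = 0.212
Fissile production rate = g * P * G = 1.08 * 825 * 0.212 = 188.892 kg/yr
T_d = ln(2) * M0 / (g * P * G)
T_d = ln(2) * 9665 / 188.892 = 35.466 yr

35.466


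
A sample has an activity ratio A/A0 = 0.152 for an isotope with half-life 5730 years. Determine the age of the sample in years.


lambda = ln(2) / t_half = ln(2) / 5730 = 1.209681e-04 /yr
t = -ln(A/A0) / lambda
t = -ln(0.152) / 1.209681e-04
t = 15573 yr

15573


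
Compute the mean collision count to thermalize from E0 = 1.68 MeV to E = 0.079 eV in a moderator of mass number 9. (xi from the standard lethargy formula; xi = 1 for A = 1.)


xi = 1 + (A-1)^2/(2A)*ln((A-1)/(A+1)) = 0.2066007 (for A = 9)
n = ln(E0/E) / xi
n = ln(1.68e6 / 0.079) / 0.2066007
n = ln(2.126582e+07) / 0.2066007 = 81.668

81.668


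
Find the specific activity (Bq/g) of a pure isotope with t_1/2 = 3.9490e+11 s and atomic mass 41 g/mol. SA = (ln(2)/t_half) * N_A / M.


lambda = ln(2) / t_half = ln(2) / 3.9490e+11 = 1.755247e-12 /s
SA = lambda * N_A / M
SA = 1.755247e-12 * 6.022e23 / 41
SA = 2.5781e+10 Bq/g

2.5781e+10


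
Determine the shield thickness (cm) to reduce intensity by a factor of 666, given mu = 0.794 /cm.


x = ln(factor) / mu
x = ln(666) / 0.794
x = 8.1880 cm

8.1880


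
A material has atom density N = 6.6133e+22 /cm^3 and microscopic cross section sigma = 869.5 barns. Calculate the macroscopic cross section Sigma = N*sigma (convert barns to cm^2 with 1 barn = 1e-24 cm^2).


Sigma = N * sigma_barns * 1e-24
Sigma = 6.6133e+22 * 869.5 * 1e-24
Sigma = 57.503 /cm

57.503


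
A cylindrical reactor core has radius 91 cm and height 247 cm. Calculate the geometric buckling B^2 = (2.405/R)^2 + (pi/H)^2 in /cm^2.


B^2 = (2.405/R)^2 + (pi/H)^2
B^2 = (2.405/91)^2 + (pi/247)^2
B^2 = 8.6024e-04 /cm^2

8.6024e-04


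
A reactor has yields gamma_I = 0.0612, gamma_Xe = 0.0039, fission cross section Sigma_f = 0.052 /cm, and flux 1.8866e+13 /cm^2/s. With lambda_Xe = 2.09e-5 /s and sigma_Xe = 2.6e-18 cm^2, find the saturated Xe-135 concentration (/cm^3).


Xe_eq = (gamma_I + gamma_Xe) * Sigma_f * phi / (lambda_Xe + sigma_Xe * phi)
Numerator = (0.0612 + 0.0039) * 0.052 * 1.8866e+13 = 6.386518e+10
Denominator = 2.09e-5 + 2.6e-18 * 1.8866e+13 = 6.995160e-05
Xe_eq = 6.386518e+10 / 6.995160e-05 = 9.1299e+14 /cm^3

9.1299e+14


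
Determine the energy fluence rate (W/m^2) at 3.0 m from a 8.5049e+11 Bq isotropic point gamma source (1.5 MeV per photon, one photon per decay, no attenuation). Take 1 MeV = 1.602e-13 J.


psi = A * E * 1.602e-13 / (4*pi*r^2)
psi = 8.5049e+11 * 1.5 * 1.602e-13 / (4*pi*3.0^2)
psi = 0.0018071 W/m^2

0.0018071


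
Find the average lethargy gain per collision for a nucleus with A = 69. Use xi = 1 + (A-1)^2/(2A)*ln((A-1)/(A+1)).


xi = 1 + (A-1)^2/(2A) * ln((A-1)/(A+1))
xi = 1 + (69-1)^2/(2*69) * ln((69-1)/(69 +1))
xi = 0.028707

0.028707


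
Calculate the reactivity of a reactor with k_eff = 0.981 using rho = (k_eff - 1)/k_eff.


rho = (k_eff - 1) / k_eff
rho = (0.981 - 1) / 0.981
rho = -0.019368

-0.019368


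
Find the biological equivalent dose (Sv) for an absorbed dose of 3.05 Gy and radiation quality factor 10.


H = D * Q
H = 3.05 * 10
H = 30.500 Sv

30.500


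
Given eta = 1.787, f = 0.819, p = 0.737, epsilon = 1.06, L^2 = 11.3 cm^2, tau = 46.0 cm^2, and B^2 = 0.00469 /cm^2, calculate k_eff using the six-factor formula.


k_inf = eta*f*p*eps = 1.787*0.819*0.737*1.06 = 1.143357
P_TNL = 1/(1 + L^2*B^2) = 1/(1 + 11.3*0.00469) = 0.9496703
P_FNL = exp(-B^2*tau) = exp(-0.00469*46.0) = 0.8059448
k_eff = k_inf * P_TNL * P_FNL = 1.143357 * 0.9496703 * 0.8059448
k_eff = 0.87510

0.87510


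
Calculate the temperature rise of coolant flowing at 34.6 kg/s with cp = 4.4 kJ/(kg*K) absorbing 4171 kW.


dT = Q / (m_dot * cp)
dT = 4171 / (34.6 * 4.4)
dT = 27.398 C

27.398


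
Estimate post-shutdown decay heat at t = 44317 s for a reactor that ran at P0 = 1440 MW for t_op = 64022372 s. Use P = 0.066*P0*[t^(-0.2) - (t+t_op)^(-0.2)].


P/P0 = 0.066 * [t^(-0.2) - (t + t_op)^(-0.2)]
P/P0 = 0.066 * [44317^(-0.2) - (44317 + 64022372)^(-0.2)]
P/P0 = 0.066 * [0.1176755 - 0.02745829] = 0.005954336
P = 1440 * 0.005954336 = 8.5742 MW

8.5742


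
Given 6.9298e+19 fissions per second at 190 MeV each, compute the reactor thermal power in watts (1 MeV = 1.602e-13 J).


P = fission_rate * E_MeV * 1.602e-13
P = 6.9298e+19 * 190 * 1.602e-13
P = 2.1093e+09 W

2.1093e+09


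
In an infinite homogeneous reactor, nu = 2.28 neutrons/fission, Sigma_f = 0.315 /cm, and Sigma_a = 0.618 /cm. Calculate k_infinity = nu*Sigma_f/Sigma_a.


k_inf = nu * Sigma_f / Sigma_a
k_inf = 2.28 * 0.315 / 0.618
k_inf = 1.1621

1.1621


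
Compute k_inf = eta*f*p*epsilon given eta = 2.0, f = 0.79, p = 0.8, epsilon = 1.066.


k_inf = eta * f * p * epsilon
k_inf = 2.0 * 0.79 * 0.8 * 1.066
k_inf = 1.3474

1.3474


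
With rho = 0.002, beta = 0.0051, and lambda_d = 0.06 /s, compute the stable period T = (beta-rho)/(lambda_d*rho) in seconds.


T = (beta - rho) / (lambda_d * rho)
T = (0.0051 - 0.002) / (0.06 * 0.002)
T = 25.833 s

25.833


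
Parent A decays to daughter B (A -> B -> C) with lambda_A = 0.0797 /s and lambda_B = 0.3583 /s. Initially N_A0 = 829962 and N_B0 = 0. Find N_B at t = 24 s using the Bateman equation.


N_B(t) = lambda_A * N_A0 / (lambda_B - lambda_A) * [exp(-lambda_A*t) - exp(-lambda_B*t)]
exp(-0.0797*24) = 0.1476663; exp(-0.3583*24) = 1.842531e-04
N_B = 0.0797 * 829962 / (0.3583 - 0.0797) * (0.1476663 - 1.842531e-04)
N_B = 35017

35017


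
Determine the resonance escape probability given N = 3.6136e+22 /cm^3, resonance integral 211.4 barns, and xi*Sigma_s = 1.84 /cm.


p = exp(-N * I * 1e-24 / (xi*Sigma_s))
p = exp(-3.6136e+22 * 211.4 * 1e-24 / 1.84)
p = 0.015737

0.015737


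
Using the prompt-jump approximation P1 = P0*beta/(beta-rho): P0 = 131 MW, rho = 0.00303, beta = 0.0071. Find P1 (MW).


P1/P0 = beta / (beta - rho)
P1/P0 = 0.0071 / (0.0071 - 0.00303) = 1.744472
P1 = 131 * 1.744472 = 228.53 MW

228.53


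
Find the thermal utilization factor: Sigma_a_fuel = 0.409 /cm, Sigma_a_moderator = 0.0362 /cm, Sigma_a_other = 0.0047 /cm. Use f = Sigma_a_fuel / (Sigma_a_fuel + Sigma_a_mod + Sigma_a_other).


f = Sigma_a_fuel / (Sigma_a_fuel + Sigma_a_mod + Sigma_a_other)
f = 0.409 / (0.409 + 0.0362 + 0.0047)
f = 0.90909

0.90909


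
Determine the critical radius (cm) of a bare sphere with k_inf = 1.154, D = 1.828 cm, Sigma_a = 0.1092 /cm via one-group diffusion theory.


L^2 = D / Sigma_a = 1.828 / 0.1092 = 16.73993 cm^2
B_m^2 = (k_inf - 1) / L^2 = (1.154 - 1) / 16.73993 = 0.009199561 /cm^2
For a bare sphere: B_g = pi/R, so R_c = pi / sqrt(B_m^2)
R_c = pi / sqrt(0.009199561) = 32.754 cm

32.754


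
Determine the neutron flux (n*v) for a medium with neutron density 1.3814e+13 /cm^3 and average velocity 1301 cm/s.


phi = n * v
phi = 1.3814e+13 * 1301
phi = 1.7972e+16 /cm^2/s

1.7972e+16


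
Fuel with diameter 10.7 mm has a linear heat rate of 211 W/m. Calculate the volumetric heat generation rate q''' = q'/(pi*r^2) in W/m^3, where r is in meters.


r = D / 2 / 1000 = 10.7 / 2 / 1000 = 0.00535 m
q''' = q' / (pi * r^2)
q''' = 211 / (pi * 0.00535^2)
q''' = 2.3465e+06 W/m^3

2.3465e+06


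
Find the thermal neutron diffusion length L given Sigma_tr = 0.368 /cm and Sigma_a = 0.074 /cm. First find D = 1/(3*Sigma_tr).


D = 1 / (3 * Sigma_tr) = 1 / (3 * 0.368) = 0.9057971 cm
L = sqrt(D / Sigma_a)
L = sqrt(0.9057971 / 0.074)
L = 3.4986 cm

3.4986


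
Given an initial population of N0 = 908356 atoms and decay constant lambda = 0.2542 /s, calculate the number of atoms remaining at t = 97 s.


N = N0 * exp(-lambda * t)
N = 908356 * exp(-0.2542 * 97)
N = 1.7770e-05

1.7770e-05


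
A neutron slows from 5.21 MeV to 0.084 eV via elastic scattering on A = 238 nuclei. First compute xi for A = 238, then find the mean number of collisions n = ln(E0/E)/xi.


xi = 1 + (A-1)^2/(2A)*ln((A-1)/(A+1)) = 0.008379872 (for A = 238)
n = ln(E0/E) / xi
n = ln(5.21e6 / 0.084) / 0.008379872
n = ln(6.202381e+07) / 0.008379872 = 2141.2

2141.2


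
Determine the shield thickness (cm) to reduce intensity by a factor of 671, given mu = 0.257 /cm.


x = ln(factor) / mu
x = ln(671) / 0.257
x = 25.326 cm

25.326


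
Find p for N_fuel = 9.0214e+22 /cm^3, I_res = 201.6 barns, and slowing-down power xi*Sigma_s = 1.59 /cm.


p = exp(-N * I * 1e-24 / (xi*Sigma_s))
p = exp(-9.0214e+22 * 201.6 * 1e-24 / 1.59)
p = 1.0773e-05

1.0773e-05


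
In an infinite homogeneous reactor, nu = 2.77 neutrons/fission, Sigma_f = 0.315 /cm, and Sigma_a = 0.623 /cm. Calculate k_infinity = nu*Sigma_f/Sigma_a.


k_inf = nu * Sigma_f / Sigma_a
k_inf = 2.77 * 0.315 / 0.623
k_inf = 1.4006

1.4006


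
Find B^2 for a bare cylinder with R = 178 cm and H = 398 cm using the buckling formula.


B^2 = (2.405/R)^2 + (pi/H)^2
B^2 = (2.405/178)^2 + (pi/398)^2
B^2 = 2.4486e-04 /cm^2

2.4486e-04


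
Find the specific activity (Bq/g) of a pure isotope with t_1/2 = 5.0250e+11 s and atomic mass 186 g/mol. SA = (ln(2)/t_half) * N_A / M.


lambda = ln(2) / t_half = ln(2) / 5.0250e+11 = 1.379397e-12 /s
SA = lambda * N_A / M
SA = 1.379397e-12 * 6.022e23 / 186
SA = 4.4660e+09 Bq/g

4.4660e+09


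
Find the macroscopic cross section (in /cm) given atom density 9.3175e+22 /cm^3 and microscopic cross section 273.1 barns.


Sigma = N * sigma_barns * 1e-24
Sigma = 9.3175e+22 * 273.1 * 1e-24
Sigma = 25.446 /cm

25.446


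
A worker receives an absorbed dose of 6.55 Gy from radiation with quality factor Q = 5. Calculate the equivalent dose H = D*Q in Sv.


H = D * Q
H = 6.55 * 5
H = 32.750 Sv

32.750


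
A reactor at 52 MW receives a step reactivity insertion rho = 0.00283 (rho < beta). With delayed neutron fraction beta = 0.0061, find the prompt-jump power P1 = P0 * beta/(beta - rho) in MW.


P1/P0 = beta / (beta - rho)
P1/P0 = 0.0061 / (0.0061 - 0.00283) = 1.865443
P1 = 52 * 1.865443 = 97.003 MW

97.003


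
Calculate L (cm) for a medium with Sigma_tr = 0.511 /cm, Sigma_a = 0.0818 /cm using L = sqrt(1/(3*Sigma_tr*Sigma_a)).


D = 1 / (3 * Sigma_tr) = 1 / (3 * 0.511) = 0.6523157 cm
L = sqrt(D / Sigma_a)
L = sqrt(0.6523157 / 0.0818)
L = 2.8239 cm

2.8239


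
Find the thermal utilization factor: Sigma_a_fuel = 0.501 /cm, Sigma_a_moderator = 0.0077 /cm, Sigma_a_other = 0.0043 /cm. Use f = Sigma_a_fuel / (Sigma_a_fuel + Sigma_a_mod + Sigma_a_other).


f = Sigma_a_fuel / (Sigma_a_fuel + Sigma_a_mod + Sigma_a_other)
f = 0.501 / (0.501 + 0.0077 + 0.0043)
f = 0.97661

0.97661


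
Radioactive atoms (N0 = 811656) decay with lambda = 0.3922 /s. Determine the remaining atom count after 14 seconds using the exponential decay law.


N = N0 * exp(-lambda * t)
N = 811656 * exp(-0.3922 * 14)
N = 3347.7

3347.7


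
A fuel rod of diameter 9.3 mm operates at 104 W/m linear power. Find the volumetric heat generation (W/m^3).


r = D / 2 / 1000 = 9.3 / 2 / 1000 = 0.00465 m
q''' = q' / (pi * r^2)
q''' = 104 / (pi * 0.00465^2)
q''' = 1.5310e+06 W/m^3

1.5310e+06


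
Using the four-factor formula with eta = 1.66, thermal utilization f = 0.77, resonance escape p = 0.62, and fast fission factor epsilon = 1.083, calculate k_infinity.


k_inf = eta * f * p * epsilon
k_inf = 1.66 * 0.77 * 0.62 * 1.083
k_inf = 0.85826

0.85826


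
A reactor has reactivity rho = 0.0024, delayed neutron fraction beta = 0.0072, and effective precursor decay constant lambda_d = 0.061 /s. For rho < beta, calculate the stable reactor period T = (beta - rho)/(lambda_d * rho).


T = (beta - rho) / (lambda_d * rho)
T = (0.0072 - 0.0024) / (0.061 * 0.0024)
T = 32.787 s

32.787


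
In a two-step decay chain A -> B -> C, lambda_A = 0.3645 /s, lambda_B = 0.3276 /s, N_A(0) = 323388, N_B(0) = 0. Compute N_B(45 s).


N_B(t) = lambda_A * N_A0 / (lambda_B - lambda_A) * [exp(-lambda_A*t) - exp(-lambda_B*t)]
exp(-0.3645*45) = 7.524623e-08; exp(-0.3276*45) = 3.959412e-07
N_B = 0.3645 * 323388 / (0.3276 - 0.3645) * (7.524623e-08 - 3.959412e-07)
N_B = 1.0244

1.0244


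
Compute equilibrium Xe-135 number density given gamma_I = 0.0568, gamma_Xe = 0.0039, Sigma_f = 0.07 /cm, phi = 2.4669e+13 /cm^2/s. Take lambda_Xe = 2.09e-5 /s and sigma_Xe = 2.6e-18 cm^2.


Xe_eq = (gamma_I + gamma_Xe) * Sigma_f * phi / (lambda_Xe + sigma_Xe * phi)
Numerator = (0.0568 + 0.0039) * 0.07 * 2.4669e+13 = 1.048186e+11
Denominator = 2.09e-5 + 2.6e-18 * 2.4669e+13 = 8.503940e-05
Xe_eq = 1.048186e+11 / 8.503940e-05 = 1.2326e+15 /cm^3

1.2326e+15


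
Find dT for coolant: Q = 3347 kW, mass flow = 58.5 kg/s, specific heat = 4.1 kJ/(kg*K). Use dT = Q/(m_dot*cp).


dT = Q / (m_dot * cp)
dT = 3347 / (58.5 * 4.1)
dT = 13.955 C

13.955


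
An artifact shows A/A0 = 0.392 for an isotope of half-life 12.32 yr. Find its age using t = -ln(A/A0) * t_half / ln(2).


lambda = ln(2) / t_half = ln(2) / 12.32 = 0.05626195 /yr
t = -ln(A/A0) / lambda
t = -ln(0.392) / 0.05626195
t = 16.645 yr

16.645


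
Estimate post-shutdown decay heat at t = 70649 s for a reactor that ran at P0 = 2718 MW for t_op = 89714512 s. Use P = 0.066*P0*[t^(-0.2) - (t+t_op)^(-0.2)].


P/P0 = 0.066 * [t^(-0.2) - (t + t_op)^(-0.2)]
P/P0 = 0.066 * [70649^(-0.2) - (70649 + 89714512)^(-0.2)]
P/P0 = 0.066 * [0.1071961 - 0.02566605] = 0.005380983
P = 2718 * 0.005380983 = 14.626 MW

14.626


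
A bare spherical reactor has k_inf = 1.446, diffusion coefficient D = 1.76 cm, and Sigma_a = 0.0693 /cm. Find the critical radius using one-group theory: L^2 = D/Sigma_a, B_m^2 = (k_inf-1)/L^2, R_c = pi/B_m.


L^2 = D / Sigma_a = 1.76 / 0.0693 = 25.39683 cm^2
B_m^2 = (k_inf - 1) / L^2 = (1.446 - 1) / 25.39683 = 0.01756125 /cm^2
For a bare sphere: B_g = pi/R, so R_c = pi / sqrt(B_m^2)
R_c = pi / sqrt(0.01756125) = 23.707 cm

23.707


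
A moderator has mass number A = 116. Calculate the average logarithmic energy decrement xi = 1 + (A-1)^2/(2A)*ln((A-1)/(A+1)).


xi = 1 + (A-1)^2/(2A) * ln((A-1)/(A+1))
xi = 1 + (116-1)^2/(2*116) * ln((116-1)/(116 +1))
xi = 0.017143

0.017143


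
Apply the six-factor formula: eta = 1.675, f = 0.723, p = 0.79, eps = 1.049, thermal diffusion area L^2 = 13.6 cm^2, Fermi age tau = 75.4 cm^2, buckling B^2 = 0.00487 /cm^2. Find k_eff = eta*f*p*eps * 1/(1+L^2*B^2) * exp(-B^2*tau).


k_inf = eta*f*p*eps = 1.675*0.723*0.79*1.049 = 1.003589
P_TNL = 1/(1 + L^2*B^2) = 1/(1 + 13.6*0.00487) = 0.9378822
P_FNL = exp(-B^2*tau) = exp(-0.00487*75.4) = 0.6926725
k_eff = k_inf * P_TNL * P_FNL = 1.003589 * 0.9378822 * 0.6926725
k_eff = 0.65198

0.65198


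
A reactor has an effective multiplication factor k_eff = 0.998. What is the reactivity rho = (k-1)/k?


rho = (k_eff - 1) / k_eff
rho = (0.998 - 1) / 0.998
rho = -0.0020040

-0.0020040


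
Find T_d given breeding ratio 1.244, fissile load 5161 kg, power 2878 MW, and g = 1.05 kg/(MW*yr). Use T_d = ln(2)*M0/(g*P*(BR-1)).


Breeding gain G = BR - 1 = 1.244 - 1 = 0.244
Fissile production rate = g * P * G = 1.05 * 2878 * 0.244 = 737.3436 kg/yr
T_d = ln(2) * M0 / (g * P * G)
T_d = ln(2) * 5161 / 737.3436 = 4.8516 yr

4.8516


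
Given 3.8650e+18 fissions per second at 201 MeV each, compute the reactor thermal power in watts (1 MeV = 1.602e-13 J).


P = fission_rate * E_MeV * 1.602e-13
P = 3.8650e+18 * 201 * 1.602e-13
P = 1.2445e+08 W

1.2445e+08


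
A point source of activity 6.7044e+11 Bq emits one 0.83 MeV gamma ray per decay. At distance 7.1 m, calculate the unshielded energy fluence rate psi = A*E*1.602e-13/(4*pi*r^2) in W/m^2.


psi = A * E * 1.602e-13 / (4*pi*r^2)
psi = 6.7044e+11 * 0.83 * 1.602e-13 / (4*pi*7.1^2)
psi = 1.4073e-04 W/m^2

1.4073e-04


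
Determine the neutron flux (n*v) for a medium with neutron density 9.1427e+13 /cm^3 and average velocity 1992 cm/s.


phi = n * v
phi = 9.1427e+13 * 1992
phi = 1.8212e+17 /cm^2/s

1.8212e+17


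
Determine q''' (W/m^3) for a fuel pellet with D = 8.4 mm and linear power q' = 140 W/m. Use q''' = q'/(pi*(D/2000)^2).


r = D / 2 / 1000 = 8.4 / 2 / 1000 = 0.0042 m
q''' = q' / (pi * r^2)
q''' = 140 / (pi * 0.0042^2)
q''' = 2.5263e+06 W/m^3

2.5263e+06


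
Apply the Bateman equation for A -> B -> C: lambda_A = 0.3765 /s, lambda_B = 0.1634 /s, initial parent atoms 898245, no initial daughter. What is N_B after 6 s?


N_B(t) = lambda_A * N_A0 / (lambda_B - lambda_A) * [exp(-lambda_A*t) - exp(-lambda_B*t)]
exp(-0.3765*6) = 0.1044549; exp(-0.1634*6) = 0.3751610
N_B = 0.3765 * 898245 / (0.1634 - 0.3765) * (0.1044549 - 0.3751610)
N_B = 429610

429610


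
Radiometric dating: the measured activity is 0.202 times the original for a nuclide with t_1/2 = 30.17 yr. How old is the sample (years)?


lambda = ln(2) / t_half = ln(2) / 30.17 = 0.02297472 /yr
t = -ln(A/A0) / lambda
t = -ln(0.202) / 0.02297472
t = 69.619 yr

69.619


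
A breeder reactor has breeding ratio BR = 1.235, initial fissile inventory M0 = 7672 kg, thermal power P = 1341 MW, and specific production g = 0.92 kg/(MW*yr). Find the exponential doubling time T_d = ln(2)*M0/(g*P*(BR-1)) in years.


Breeding gain G = BR - 1 = 1.235 - 1 = 0.235
Fissile production rate = g * P * G = 0.92 * 1341 * 0.235 = 289.9242 kg/yr
T_d = ln(2) * M0 / (g * P * G)
T_d = ln(2) * 7672 / 289.9242 = 18.342 yr

18.342


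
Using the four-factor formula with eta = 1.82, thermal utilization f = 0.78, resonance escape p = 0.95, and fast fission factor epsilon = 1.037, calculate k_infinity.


k_inf = eta * f * p * epsilon
k_inf = 1.82 * 0.78 * 0.95 * 1.037
k_inf = 1.3985

1.3985


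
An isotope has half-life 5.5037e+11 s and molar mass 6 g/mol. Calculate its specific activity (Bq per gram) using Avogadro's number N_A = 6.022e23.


lambda = ln(2) / t_half = ln(2) / 5.5037e+11 = 1.259420e-12 /s
SA = lambda * N_A / M
SA = 1.259420e-12 * 6.022e23 / 6
SA = 1.2640e+11 Bq/g

1.2640e+11


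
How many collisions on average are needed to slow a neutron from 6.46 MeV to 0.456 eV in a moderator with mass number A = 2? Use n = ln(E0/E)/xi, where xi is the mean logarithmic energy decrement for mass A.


xi = 1 + (A-1)^2/(2A)*ln((A-1)/(A+1)) = 0.7253469 (for A = 2)
n = ln(E0/E) / xi
n = ln(6.46e6 / 0.456) / 0.7253469
n = ln(1.416667e+07) / 0.7253469 = 22.701

22.701


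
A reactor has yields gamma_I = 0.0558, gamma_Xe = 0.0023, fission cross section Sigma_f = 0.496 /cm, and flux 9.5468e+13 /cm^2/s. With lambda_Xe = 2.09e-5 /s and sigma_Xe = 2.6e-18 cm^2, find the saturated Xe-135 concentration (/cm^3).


Xe_eq = (gamma_I + gamma_Xe) * Sigma_f * phi / (lambda_Xe + sigma_Xe * phi)
Numerator = (0.0558 + 0.0023) * 0.496 * 9.5468e+13 = 2.751159e+12
Denominator = 2.09e-5 + 2.6e-18 * 9.5468e+13 = 2.691168e-04
Xe_eq = 2.751159e+12 / 2.691168e-04 = 1.0223e+16 /cm^3

1.0223e+16


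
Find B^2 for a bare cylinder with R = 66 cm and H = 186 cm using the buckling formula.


B^2 = (2.405/R)^2 + (pi/H)^2
B^2 = (2.405/66)^2 + (pi/186)^2
B^2 = 0.0016131 /cm^2

0.0016131


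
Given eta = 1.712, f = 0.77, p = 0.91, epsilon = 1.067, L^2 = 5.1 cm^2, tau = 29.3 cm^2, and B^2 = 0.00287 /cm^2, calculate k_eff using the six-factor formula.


k_inf = eta*f*p*eps = 1.712*0.77*0.91*1.067 = 1.279971
P_TNL = 1/(1 + L^2*B^2) = 1/(1 + 5.1*0.00287) = 0.9855742
P_FNL = exp(-B^2*tau) = exp(-0.00287*29.3) = 0.9193476
k_eff = k_inf * P_TNL * P_FNL = 1.279971 * 0.9855742 * 0.9193476
k_eff = 1.1598

1.1598


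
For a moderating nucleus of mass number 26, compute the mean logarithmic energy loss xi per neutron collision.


xi = 1 + (A-1)^2/(2A) * ln((A-1)/(A+1))
xi = 1 + (26-1)^2/(2*26) * ln((26-1)/(26 +1))
xi = 0.074987

0.074987


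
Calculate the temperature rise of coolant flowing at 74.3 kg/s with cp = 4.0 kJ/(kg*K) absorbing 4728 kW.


dT = Q / (m_dot * cp)
dT = 4728 / (74.3 * 4.0)
dT = 15.908 C

15.908


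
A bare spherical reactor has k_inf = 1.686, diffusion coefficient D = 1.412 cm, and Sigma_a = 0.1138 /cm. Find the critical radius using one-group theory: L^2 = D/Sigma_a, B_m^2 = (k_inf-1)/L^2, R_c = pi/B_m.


L^2 = D / Sigma_a = 1.412 / 0.1138 = 12.40773 cm^2
B_m^2 = (k_inf - 1) / L^2 = (1.686 - 1) / 12.40773 = 0.05528811 /cm^2
For a bare sphere: B_g = pi/R, so R_c = pi / sqrt(B_m^2)
R_c = pi / sqrt(0.05528811) = 13.361 cm

13.361


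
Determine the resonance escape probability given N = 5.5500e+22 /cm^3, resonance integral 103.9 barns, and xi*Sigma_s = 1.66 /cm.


p = exp(-N * I * 1e-24 / (xi*Sigma_s))
p = exp(-5.5500e+22 * 103.9 * 1e-24 / 1.66)
p = 0.031000

0.031000


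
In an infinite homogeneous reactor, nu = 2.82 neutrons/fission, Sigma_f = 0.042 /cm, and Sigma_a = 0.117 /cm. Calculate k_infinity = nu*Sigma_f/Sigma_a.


k_inf = nu * Sigma_f / Sigma_a
k_inf = 2.82 * 0.042 / 0.117
k_inf = 1.0123

1.0123


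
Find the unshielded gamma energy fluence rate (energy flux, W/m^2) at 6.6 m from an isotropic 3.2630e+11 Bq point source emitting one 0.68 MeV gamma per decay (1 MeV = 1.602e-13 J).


psi = A * E * 1.602e-13 / (4*pi*r^2)
psi = 3.2630e+11 * 0.68 * 1.602e-13 / (4*pi*6.6^2)
psi = 6.4937e-05 W/m^2

6.4937e-05


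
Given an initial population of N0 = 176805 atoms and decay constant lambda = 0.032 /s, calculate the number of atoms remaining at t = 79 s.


N = N0 * exp(-lambda * t)
N = 176805 * exp(-0.032 * 79)
N = 14112

14112


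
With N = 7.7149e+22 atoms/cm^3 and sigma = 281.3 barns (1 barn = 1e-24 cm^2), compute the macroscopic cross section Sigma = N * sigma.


Sigma = N * sigma_barns * 1e-24
Sigma = 7.7149e+22 * 281.3 * 1e-24
Sigma = 21.702 /cm

21.702


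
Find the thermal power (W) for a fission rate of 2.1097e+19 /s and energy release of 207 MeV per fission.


P = fission_rate * E_MeV * 1.602e-13
P = 2.1097e+19 * 207 * 1.602e-13
P = 6.9961e+08 W

6.9961e+08
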